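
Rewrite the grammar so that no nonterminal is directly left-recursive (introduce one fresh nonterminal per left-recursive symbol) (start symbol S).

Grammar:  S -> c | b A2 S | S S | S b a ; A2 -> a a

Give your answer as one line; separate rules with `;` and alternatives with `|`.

S is directly left-recursive.
For S: α = {S, b a}, β = {c, b A2 S}. Rewrite as S → β S' and S' → α S' | ε.

S -> c S' | b A2 S S'; A2 -> a a; S' -> S S' | b a S' | ε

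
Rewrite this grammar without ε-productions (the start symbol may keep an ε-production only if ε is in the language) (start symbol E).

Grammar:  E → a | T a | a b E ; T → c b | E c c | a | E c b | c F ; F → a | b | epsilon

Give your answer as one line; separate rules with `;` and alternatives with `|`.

Nullable set = {F}.
ε ∉ L(G), so no ε-production is kept.
Expand every rule over subsets of its nullable positions: T → c F gives c F | c.

E → a | T a | a b E; T → c b | E c c | a | E c b | c F | c; F → a | b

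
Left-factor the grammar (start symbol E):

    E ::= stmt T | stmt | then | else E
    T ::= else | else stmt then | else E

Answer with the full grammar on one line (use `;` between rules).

E has alternatives sharing prefix 'stmt': factor to E → stmt E' with E' → T | ε.
T has alternatives sharing prefix 'else': factor to T → else T' with T' → ε | stmt then | E.

E ::= then | else E | stmt E'; T ::= else T'; E' ::= T | ε; T' ::= ε | stmt then | E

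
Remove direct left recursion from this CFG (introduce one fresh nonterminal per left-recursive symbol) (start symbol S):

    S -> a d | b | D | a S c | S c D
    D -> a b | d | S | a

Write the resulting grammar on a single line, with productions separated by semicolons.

Left recursion appears on S.
For S: α = {c D}, β = {a d, b, D, a S c}. Rewrite as S → β S' and S' → α S' | ε.

S -> a d S' | b S' | D S' | a S c S'; D -> a b | d | S | a; S' -> c D S' | ε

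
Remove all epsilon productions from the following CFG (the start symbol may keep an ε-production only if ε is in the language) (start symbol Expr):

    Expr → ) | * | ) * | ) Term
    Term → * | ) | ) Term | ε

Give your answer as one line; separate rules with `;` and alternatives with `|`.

Expr → ) | * | ) * | ) Term; Term → * | ) | ) Term

The nullable symbols are {Term}.
ε ∉ L(G), so no ε-production is kept.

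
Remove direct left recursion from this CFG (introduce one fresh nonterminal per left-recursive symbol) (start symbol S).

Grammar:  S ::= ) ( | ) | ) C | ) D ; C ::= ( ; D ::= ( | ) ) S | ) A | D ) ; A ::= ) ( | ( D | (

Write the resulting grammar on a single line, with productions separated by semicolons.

Left recursion appears on D.
For D: α = {)}, β = {(, ) ) S, ) A}. Rewrite as D → β D' and D' → α D' | ε.

S ::= ) ( | ) | ) C | ) D; C ::= (; D ::= ( D' | ) ) S D' | ) A D'; A ::= ) ( | ( D | (; D' ::= ) D' | ε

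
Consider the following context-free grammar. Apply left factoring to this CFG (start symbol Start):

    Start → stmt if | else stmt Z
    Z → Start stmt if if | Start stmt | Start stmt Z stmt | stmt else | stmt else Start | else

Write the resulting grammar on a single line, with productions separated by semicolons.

Z has alternatives sharing prefix 'Start stmt': factor to Z → Start stmt Z1 with Z1 → if if | ε | Z stmt.
Z has alternatives sharing prefix 'stmt else': factor to Z → stmt else Z2 with Z2 → ε | Start.

Start → stmt if | else stmt Z; Z → else | Start stmt Z1 | stmt else Z2; Z1 → if if | ε | Z stmt; Z2 → ε | Start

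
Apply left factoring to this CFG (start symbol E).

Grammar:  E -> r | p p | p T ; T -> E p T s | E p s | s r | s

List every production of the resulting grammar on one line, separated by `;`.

E -> r | p E'; T -> E p T' | s T''; E' -> p | T; T' -> T s | s; T'' -> r | ε

E has alternatives sharing prefix 'p': factor to E → p E' with E' → p | T.
T has alternatives sharing prefix 'E p': factor to T → E p T' with T' → T s | s.
T has alternatives sharing prefix 's': factor to T → s T'' with T'' → r | ε.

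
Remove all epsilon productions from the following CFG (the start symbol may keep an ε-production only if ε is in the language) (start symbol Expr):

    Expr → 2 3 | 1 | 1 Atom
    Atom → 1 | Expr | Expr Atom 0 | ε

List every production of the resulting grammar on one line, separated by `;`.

Nullable set = {Atom}.
ε ∉ L(G), so no ε-production is kept.
For each production, add variants omitting each subset of nullable occurrences: Atom → Expr Atom 0 gives Expr Atom 0 | Expr 0.

Expr → 2 3 | 1 | 1 Atom; Atom → 1 | Expr | Expr Atom 0 | Expr 0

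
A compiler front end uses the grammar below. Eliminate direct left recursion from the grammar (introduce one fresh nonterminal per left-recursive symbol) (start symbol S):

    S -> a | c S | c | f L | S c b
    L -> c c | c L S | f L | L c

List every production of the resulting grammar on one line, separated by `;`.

Directly left-recursive nonterminals: S, L.
For S: α = {c b}, β = {a, c S, c, f L}. Rewrite as S → β S' and S' → α S' | ε.
For L: α = {c}, β = {c c, c L S, f L}. Rewrite as L → β L' and L' → α L' | ε.

S -> a S' | c S S' | c S' | f L S'; L -> c c L' | c L S L' | f L L'; S' -> c b S' | ε; L' -> c L' | ε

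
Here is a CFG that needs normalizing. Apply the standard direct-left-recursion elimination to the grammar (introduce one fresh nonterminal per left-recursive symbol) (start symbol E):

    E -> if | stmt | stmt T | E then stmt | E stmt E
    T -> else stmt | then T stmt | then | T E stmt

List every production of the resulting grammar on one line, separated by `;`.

E -> if E' | stmt E' | stmt T E'; T -> else stmt T' | then T stmt T' | then T'; E' -> then stmt E' | stmt E E' | ε; T' -> E stmt T' | ε

Directly left-recursive nonterminals: E, T.
For E: α = {then stmt, stmt E}, β = {if, stmt, stmt T}. Rewrite as E → β E' and E' → α E' | ε.
For T: α = {E stmt}, β = {else stmt, then T stmt, then}. Rewrite as T → β T' and T' → α T' | ε.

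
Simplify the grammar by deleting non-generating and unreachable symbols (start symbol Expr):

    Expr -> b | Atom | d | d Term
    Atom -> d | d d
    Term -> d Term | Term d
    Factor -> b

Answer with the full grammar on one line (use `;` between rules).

Generating nonterminals: {Atom, Expr, Factor}.
Reachable from Expr after that: {Atom, Expr}.
Removed useless symbols: {Factor, Term} and every production mentioning them.

Expr -> b | Atom | d; Atom -> d | d d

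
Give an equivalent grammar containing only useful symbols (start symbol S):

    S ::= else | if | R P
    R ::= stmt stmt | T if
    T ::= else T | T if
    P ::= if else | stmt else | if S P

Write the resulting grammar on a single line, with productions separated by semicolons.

S ::= else | if | R P; R ::= stmt stmt; P ::= if else | stmt else | if S P

Generating nonterminals: {P, R, S}.
Reachable from S after that: {P, R, S}.
Removed useless symbols: {T} and every production mentioning them.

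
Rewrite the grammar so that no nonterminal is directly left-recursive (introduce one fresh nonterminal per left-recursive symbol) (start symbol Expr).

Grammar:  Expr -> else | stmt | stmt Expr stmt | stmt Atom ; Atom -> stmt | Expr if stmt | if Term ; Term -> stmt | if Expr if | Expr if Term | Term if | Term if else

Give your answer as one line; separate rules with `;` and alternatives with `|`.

Directly left-recursive nonterminal: Term.
For Term: α = {if, if else}, β = {stmt, if Expr if, Expr if Term}. Rewrite as Term → β Term1 and Term1 → α Term1 | ε.

Expr -> else | stmt | stmt Expr stmt | stmt Atom; Atom -> stmt | Expr if stmt | if Term; Term -> stmt Term1 | if Expr if Term1 | Expr if Term Term1; Term1 -> if Term1 | if else Term1 | ε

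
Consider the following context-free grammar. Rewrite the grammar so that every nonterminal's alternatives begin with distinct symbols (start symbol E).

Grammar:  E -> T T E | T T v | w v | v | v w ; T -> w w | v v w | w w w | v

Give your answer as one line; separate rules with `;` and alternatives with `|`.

E -> w v | T T E' | v E''; T -> w w T' | v T''; E' -> E | v; E'' -> eps | w; T' -> eps | w; T'' -> v w | eps

E has alternatives sharing prefix 'T T': factor to E → T T E' with E' → E | v.
E has alternatives sharing prefix 'v': factor to E → v E'' with E'' → ε | w.
T has alternatives sharing prefix 'w w': factor to T → w w T' with T' → ε | w.
T has alternatives sharing prefix 'v': factor to T → v T'' with T'' → v w | ε.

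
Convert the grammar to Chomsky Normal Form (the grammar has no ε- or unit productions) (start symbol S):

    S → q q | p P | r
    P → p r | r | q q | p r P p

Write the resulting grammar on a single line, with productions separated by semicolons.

Introduce a nonterminal for each terminal appearing in a rule of length ≥ 2: X1 → q, X2 → p, X3 → r.
Binarize each right-hand side of length ≥ 3 by chaining fresh nonterminals (Y1, Y2, …): affected rules were P → X2 X3 P X2.

S → X1 X1 | X2 P | r; P → X2 X3 | r | X1 X1 | X2 Y1; X1 → q; X2 → p; X3 → r; Y1 → X3 Y2; Y2 → P X2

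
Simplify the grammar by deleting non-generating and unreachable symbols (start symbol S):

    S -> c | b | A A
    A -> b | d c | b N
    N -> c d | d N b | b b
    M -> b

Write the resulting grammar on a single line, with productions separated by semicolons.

S -> c | b | A A; A -> b | d c | b N; N -> c d | d N b | b b

Generating nonterminals: {A, M, N, S}.
Reachable from S after that: {A, N, S}.
Removed useless symbols: {M} and every production mentioning them.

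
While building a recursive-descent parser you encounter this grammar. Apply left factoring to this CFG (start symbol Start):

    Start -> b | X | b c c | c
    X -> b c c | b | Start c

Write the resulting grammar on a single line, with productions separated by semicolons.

Start -> X | c | b Start1; X -> Start c | b X1; Start1 -> ε | c c; X1 -> c c | ε

Start has alternatives sharing prefix 'b': factor to Start → b Start1 with Start1 → ε | c c.
X has alternatives sharing prefix 'b': factor to X → b X1 with X1 → c c | ε.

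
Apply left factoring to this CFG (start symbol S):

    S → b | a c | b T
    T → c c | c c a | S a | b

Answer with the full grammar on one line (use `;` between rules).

S has alternatives sharing prefix 'b': factor to S → b S' with S' → ε | T.
T has alternatives sharing prefix 'c c': factor to T → c c T' with T' → ε | a.

S → a c | b S'; T → S a | b | c c T'; S' → ε | T; T' → ε | a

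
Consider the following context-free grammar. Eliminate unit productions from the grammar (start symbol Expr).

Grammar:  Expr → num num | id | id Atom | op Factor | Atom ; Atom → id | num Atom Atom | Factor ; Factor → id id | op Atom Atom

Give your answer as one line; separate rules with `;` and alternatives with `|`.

Expr → id | num Atom Atom | id id | op Atom Atom | num num | id Atom | op Factor; Atom → id | num Atom Atom | id id | op Atom Atom; Factor → id id | op Atom Atom

Unit pairs: Atom ⇒* {Factor}; Expr ⇒* {Atom, Factor}.
Replace each nonterminal's rules with the union of the non-unit rules of every nonterminal it unit-derives.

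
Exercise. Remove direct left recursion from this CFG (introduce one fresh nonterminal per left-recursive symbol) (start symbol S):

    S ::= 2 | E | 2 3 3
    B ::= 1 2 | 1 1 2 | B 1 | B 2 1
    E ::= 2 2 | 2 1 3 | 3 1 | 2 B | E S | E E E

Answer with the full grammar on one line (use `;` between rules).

B, E are directly left-recursive.
For B: α = {1, 2 1}, β = {1 2, 1 1 2}. Rewrite as B → β B' and B' → α B' | ε.
For E: α = {S, E E}, β = {2 2, 2 1 3, 3 1, 2 B}. Rewrite as E → β E' and E' → α E' | ε.

S ::= 2 | E | 2 3 3; B ::= 1 2 B' | 1 1 2 B'; E ::= 2 2 E' | 2 1 3 E' | 3 1 E' | 2 B E'; B' ::= 1 B' | 2 1 B' | ε; E' ::= S E' | E E E' | ε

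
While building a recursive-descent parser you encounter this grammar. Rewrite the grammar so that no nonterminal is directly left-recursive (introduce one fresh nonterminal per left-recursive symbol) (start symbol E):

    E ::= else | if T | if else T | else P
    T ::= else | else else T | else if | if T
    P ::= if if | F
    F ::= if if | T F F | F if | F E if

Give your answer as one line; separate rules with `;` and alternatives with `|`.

F is directly left-recursive.
For F: α = {if, E if}, β = {if if, T F F}. Rewrite as F → β F' and F' → α F' | ε.

E ::= else | if T | if else T | else P; T ::= else | else else T | else if | if T; P ::= if if | F; F ::= if if F' | T F F F'; F' ::= if F' | E if F' | ε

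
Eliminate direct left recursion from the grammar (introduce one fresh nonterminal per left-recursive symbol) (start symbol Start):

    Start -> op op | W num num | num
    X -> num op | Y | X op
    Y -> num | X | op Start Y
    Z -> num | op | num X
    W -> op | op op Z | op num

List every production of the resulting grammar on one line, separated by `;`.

Left recursion appears on X.
For X: α = {op}, β = {num op, Y}. Rewrite as X → β X1 and X1 → α X1 | ε.

Start -> op op | W num num | num; X -> num op X1 | Y X1; Y -> num | X | op Start Y; Z -> num | op | num X; W -> op | op op Z | op num; X1 -> op X1 | epsilon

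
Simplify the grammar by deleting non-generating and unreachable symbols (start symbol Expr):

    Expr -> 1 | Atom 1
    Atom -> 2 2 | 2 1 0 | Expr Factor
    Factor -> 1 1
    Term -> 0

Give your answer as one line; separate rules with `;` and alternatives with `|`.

Expr -> 1 | Atom 1; Atom -> 2 2 | 2 1 0 | Expr Factor; Factor -> 1 1

Generating nonterminals: {Atom, Expr, Factor, Term}.
Reachable from Expr after that: {Atom, Expr, Factor}.
Removed useless symbols: {Term} and every production mentioning them.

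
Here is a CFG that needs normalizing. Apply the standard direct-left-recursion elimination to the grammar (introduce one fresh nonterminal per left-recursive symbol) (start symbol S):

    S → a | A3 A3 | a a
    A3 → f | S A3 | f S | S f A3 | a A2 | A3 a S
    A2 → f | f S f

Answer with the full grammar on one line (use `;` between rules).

Directly left-recursive nonterminal: A3.
For A3: α = {a S}, β = {f, S A3, f S, S f A3, a A2}. Rewrite as A3 → β A3' and A3' → α A3' | ε.

S → a | A3 A3 | a a; A3 → f A3' | S A3 A3' | f S A3' | S f A3 A3' | a A2 A3'; A2 → f | f S f; A3' → a S A3' | ε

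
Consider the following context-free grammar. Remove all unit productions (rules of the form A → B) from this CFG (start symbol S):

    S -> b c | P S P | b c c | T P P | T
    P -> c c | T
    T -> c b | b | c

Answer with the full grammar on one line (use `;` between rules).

Unit pairs: P ⇒* {T}; S ⇒* {T}.
For every A with A ⇒* B via unit rules, add B's non-unit alternatives to A; then delete every rule of the form X → Y.

S -> b c | P S P | b c c | T P P | c b | b | c; P -> c c | c b | b | c; T -> c b | b | c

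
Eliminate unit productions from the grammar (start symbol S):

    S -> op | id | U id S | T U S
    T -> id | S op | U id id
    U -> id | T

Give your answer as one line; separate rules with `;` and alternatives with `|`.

Unit pairs: U ⇒* {T}.
Replace each nonterminal's rules with the union of the non-unit rules of every nonterminal it unit-derives.

S -> op | id | U id S | T U S; T -> id | S op | U id id; U -> id | S op | U id id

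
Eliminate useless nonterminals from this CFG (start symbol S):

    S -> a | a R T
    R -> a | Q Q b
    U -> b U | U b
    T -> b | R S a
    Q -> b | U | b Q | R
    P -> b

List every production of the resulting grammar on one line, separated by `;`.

Generating nonterminals: {P, Q, R, S, T}.
Reachable from S after that: {Q, R, S, T}.
Removed useless symbols: {P, U} and every production mentioning them.

S -> a | a R T; R -> a | Q Q b; T -> b | R S a; Q -> b | b Q | R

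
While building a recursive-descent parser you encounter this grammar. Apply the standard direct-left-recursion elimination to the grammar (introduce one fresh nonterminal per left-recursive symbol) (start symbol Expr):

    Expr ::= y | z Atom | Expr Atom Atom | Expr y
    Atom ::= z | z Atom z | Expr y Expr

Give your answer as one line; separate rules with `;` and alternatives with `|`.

Expr ::= y Expr1 | z Atom Expr1; Atom ::= z | z Atom z | Expr y Expr; Expr1 ::= Atom Atom Expr1 | y Expr1 | ε

Directly left-recursive nonterminal: Expr.
For Expr: α = {Atom Atom, y}, β = {y, z Atom}. Rewrite as Expr → β Expr1 and Expr1 → α Expr1 | ε.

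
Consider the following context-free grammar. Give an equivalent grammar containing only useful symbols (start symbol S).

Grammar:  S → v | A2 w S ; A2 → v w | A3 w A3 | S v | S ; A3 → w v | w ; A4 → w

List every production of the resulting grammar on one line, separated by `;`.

Generating nonterminals: {A2, A3, A4, S}.
Reachable from S after that: {A2, A3, S}.
Removed useless symbols: {A4} and every production mentioning them.

S → v | A2 w S; A2 → v w | A3 w A3 | S v | S; A3 → w v | w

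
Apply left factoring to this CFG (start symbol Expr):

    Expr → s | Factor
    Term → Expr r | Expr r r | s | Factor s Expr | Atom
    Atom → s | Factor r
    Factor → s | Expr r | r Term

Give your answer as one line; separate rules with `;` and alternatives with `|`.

Expr → s | Factor; Term → s | Factor s Expr | Atom | Expr r Term1; Atom → s | Factor r; Factor → s | Expr r | r Term; Term1 → epsilon | r

Term has alternatives sharing prefix 'Expr r': factor to Term → Expr r Term1 with Term1 → ε | r.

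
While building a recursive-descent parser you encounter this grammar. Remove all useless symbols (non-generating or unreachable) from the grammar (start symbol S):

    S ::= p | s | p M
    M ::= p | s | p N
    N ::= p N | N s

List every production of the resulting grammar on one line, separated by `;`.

Generating nonterminals: {M, S}.
Reachable from S after that: {M, S}.
Removed useless symbols: {N} and every production mentioning them.

S ::= p | s | p M; M ::= p | s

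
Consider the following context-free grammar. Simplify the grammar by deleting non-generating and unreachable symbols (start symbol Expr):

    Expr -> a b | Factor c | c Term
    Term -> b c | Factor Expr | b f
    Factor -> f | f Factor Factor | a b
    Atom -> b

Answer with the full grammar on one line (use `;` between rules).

Expr -> a b | Factor c | c Term; Term -> b c | Factor Expr | b f; Factor -> f | f Factor Factor | a b

Generating nonterminals: {Atom, Expr, Factor, Term}.
Reachable from Expr after that: {Expr, Factor, Term}.
Removed useless symbols: {Atom} and every production mentioning them.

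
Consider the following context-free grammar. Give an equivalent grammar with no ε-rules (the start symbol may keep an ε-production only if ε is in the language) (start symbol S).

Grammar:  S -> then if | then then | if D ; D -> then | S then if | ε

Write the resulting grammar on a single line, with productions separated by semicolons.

Nullable set = {D}.
ε ∉ L(G), so no ε-production is kept.
Add the nullable-subset variants: S → if D gives if D | if.

S -> then if | then then | if D | if; D -> then | S then if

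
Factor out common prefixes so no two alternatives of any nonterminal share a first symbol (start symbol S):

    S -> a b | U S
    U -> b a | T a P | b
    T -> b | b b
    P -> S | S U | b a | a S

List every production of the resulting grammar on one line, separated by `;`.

S -> a b | U S; U -> T a P | b U'; T -> b T'; P -> b a | a S | S P'; U' -> a | epsilon; T' -> epsilon | b; P' -> epsilon | U

U has alternatives sharing prefix 'b': factor to U → b U' with U' → a | ε.
T has alternatives sharing prefix 'b': factor to T → b T' with T' → ε | b.
P has alternatives sharing prefix 'S': factor to P → S P' with P' → ε | U.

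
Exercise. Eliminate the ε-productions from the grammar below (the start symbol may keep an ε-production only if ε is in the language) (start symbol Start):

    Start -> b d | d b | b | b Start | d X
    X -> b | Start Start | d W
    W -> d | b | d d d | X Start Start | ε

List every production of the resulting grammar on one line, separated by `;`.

Nullable nonterminals: {W}.
ε ∉ L(G), so no ε-production is kept.
Expand every rule over subsets of its nullable positions: X → d W gives d W | d.

Start -> b d | d b | b | b Start | d X; X -> b | Start Start | d W | d; W -> d | b | d d d | X Start Start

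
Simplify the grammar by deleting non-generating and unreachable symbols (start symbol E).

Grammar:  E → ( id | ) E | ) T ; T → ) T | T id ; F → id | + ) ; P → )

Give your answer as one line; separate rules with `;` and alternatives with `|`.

Generating nonterminals: {E, F, P}.
Reachable from E after that: {E}.
Removed useless symbols: {F, P, T} and every production mentioning them.

E → ( id | ) E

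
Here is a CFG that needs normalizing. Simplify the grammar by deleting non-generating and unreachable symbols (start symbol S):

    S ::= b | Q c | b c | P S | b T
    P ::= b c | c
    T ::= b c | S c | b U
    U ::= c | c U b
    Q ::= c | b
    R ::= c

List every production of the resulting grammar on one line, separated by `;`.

S ::= b | Q c | b c | P S | b T; P ::= b c | c; T ::= b c | S c | b U; U ::= c | c U b; Q ::= c | b

Generating nonterminals: {P, Q, R, S, T, U}.
Reachable from S after that: {P, Q, S, T, U}.
Removed useless symbols: {R} and every production mentioning them.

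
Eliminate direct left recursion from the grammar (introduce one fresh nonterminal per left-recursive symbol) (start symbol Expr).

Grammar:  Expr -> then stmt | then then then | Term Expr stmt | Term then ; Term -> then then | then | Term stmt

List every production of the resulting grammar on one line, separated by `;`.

Directly left-recursive nonterminal: Term.
For Term: α = {stmt}, β = {then then, then}. Rewrite as Term → β Term1 and Term1 → α Term1 | ε.

Expr -> then stmt | then then then | Term Expr stmt | Term then; Term -> then then Term1 | then Term1; Term1 -> stmt Term1 | eps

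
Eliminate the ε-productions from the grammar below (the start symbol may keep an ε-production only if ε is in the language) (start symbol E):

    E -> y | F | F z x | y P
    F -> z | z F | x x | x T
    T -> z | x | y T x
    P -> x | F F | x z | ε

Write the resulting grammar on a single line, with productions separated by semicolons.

E -> y | F | F z x | y P; F -> z | z F | x x | x T; T -> z | x | y T x; P -> x | F F | x z

The nullable symbols are {P}.
ε ∉ L(G), so no ε-production is kept.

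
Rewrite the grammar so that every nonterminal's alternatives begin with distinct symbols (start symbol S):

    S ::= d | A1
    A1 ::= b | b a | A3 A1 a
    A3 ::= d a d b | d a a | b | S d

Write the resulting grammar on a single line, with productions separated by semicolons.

S ::= d | A1; A1 ::= A3 A1 a | b A1'; A3 ::= b | S d | d a A3'; A1' ::= ε | a; A3' ::= d b | a

A1 has alternatives sharing prefix 'b': factor to A1 → b A1' with A1' → ε | a.
A3 has alternatives sharing prefix 'd a': factor to A3 → d a A3' with A3' → d b | a.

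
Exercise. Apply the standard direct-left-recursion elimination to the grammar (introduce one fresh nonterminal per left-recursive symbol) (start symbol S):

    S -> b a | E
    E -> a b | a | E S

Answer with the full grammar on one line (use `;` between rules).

S -> b a | E; E -> a b E' | a E'; E' -> S E' | ε

Directly left-recursive nonterminal: E.
For E: α = {S}, β = {a b, a}. Rewrite as E → β E' and E' → α E' | ε.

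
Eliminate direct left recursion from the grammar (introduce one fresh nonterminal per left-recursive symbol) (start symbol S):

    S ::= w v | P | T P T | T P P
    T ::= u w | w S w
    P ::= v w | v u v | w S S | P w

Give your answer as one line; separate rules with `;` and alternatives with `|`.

Directly left-recursive nonterminal: P.
For P: α = {w}, β = {v w, v u v, w S S}. Rewrite as P → β P' and P' → α P' | ε.

S ::= w v | P | T P T | T P P; T ::= u w | w S w; P ::= v w P' | v u v P' | w S S P'; P' ::= w P' | ε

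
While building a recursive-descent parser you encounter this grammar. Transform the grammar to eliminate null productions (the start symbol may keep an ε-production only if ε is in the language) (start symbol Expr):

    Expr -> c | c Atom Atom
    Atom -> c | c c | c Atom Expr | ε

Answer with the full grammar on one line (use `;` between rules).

Expr -> c | c Atom Atom | c Atom; Atom -> c | c c | c Atom Expr | c Expr

Nullable nonterminals: {Atom}.
ε ∉ L(G), so no ε-production is kept.
Add the nullable-subset variants: Expr → c Atom Atom gives c Atom Atom | c Atom. Atom → c Atom Expr gives c Atom Expr | c Expr.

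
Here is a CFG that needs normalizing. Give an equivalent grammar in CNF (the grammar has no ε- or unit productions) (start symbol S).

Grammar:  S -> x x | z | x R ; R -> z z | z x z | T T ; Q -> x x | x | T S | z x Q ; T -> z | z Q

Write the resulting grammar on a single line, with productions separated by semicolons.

S -> X1 X1 | z | X1 R; R -> X2 X2 | X2 Y1 | T T; Q -> X1 X1 | x | T S | X2 Y2; T -> z | X2 Q; X1 -> x; X2 -> z; Y1 -> X1 X2; Y2 -> X1 Q

Introduce a nonterminal for each terminal appearing in a rule of length ≥ 2: X1 → x, X2 → z.
Binarize each right-hand side of length ≥ 3 by chaining fresh nonterminals (Y1, Y2, …): affected rules were R → X2 X1 X2; Q → X2 X1 Q.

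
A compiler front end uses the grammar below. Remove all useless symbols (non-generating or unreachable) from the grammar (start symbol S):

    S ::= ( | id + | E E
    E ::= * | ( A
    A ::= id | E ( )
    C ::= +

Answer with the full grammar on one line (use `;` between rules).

Generating nonterminals: {A, C, E, S}.
Reachable from S after that: {A, E, S}.
Removed useless symbols: {C} and every production mentioning them.

S ::= ( | id + | E E; E ::= * | ( A; A ::= id | E ( )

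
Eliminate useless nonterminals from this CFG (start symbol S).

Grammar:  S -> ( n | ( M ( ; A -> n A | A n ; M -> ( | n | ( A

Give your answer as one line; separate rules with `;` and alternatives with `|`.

Generating nonterminals: {M, S}.
Reachable from S after that: {M, S}.
Removed useless symbols: {A} and every production mentioning them.

S -> ( n | ( M (; M -> ( | n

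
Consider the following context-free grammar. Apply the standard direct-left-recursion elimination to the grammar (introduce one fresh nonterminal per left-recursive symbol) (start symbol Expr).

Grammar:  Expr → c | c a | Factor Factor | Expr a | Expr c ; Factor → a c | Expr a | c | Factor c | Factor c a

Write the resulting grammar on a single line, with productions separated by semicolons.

Expr → c Expr1 | c a Expr1 | Factor Factor Expr1; Factor → a c Factor1 | Expr a Factor1 | c Factor1; Expr1 → a Expr1 | c Expr1 | ε; Factor1 → c Factor1 | c a Factor1 | ε

Expr, Factor are directly left-recursive.
For Expr: α = {a, c}, β = {c, c a, Factor Factor}. Rewrite as Expr → β Expr1 and Expr1 → α Expr1 | ε.
For Factor: α = {c, c a}, β = {a c, Expr a, c}. Rewrite as Factor → β Factor1 and Factor1 → α Factor1 | ε.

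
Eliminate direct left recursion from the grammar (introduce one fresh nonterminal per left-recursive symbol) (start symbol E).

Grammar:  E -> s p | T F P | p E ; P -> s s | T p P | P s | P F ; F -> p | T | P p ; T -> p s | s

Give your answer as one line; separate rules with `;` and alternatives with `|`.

P is directly left-recursive.
For P: α = {s, F}, β = {s s, T p P}. Rewrite as P → β P' and P' → α P' | ε.

E -> s p | T F P | p E; P -> s s P' | T p P P'; F -> p | T | P p; T -> p s | s; P' -> s P' | F P' | ε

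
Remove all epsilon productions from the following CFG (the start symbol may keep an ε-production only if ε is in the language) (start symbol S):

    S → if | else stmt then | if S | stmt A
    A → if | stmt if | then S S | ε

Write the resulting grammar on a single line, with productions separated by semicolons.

S → if | else stmt then | if S | stmt A | stmt; A → if | stmt if | then S S

Nullable set = {A}.
ε ∉ L(G), so no ε-production is kept.
Expand every rule over subsets of its nullable positions: S → stmt A gives stmt A | stmt.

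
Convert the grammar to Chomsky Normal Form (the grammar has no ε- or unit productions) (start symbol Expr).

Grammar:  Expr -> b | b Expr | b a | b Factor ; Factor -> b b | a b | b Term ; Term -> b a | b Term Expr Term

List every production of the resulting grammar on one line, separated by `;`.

Expr -> b | X1 Expr | X1 X2 | X1 Factor; Factor -> X1 X1 | X2 X1 | X1 Term; Term -> X1 X2 | X1 Y1; X1 -> b; X2 -> a; Y1 -> Term Y2; Y2 -> Expr Term

Introduce a nonterminal for each terminal appearing in a rule of length ≥ 2: X1 → b, X2 → a.
Binarize each right-hand side of length ≥ 3 by chaining fresh nonterminals (Y1, Y2, …): affected rules were Term → X1 Term Expr Term.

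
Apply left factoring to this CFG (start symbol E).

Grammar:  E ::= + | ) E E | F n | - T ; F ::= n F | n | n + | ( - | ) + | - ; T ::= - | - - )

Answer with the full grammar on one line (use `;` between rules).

E ::= + | ) E E | F n | - T; F ::= ( - | ) + | - | n F'; T ::= - T'; F' ::= F | ε | +; T' ::= ε | - )

F has alternatives sharing prefix 'n': factor to F → n F' with F' → F | ε | +.
T has alternatives sharing prefix '-': factor to T → - T' with T' → ε | - ).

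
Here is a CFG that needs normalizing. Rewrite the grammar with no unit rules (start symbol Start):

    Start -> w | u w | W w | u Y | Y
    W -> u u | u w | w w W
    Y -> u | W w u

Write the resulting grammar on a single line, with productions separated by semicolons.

Start -> w | u w | W w | u Y | u | W w u; W -> u u | u w | w w W; Y -> u | W w u

Unit pairs: Start ⇒* {Y}.
For every A with A ⇒* B via unit rules, add B's non-unit alternatives to A; then delete every rule of the form X → Y.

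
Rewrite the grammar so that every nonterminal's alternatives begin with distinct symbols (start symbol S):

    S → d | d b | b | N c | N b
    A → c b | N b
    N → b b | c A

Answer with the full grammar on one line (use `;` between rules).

S has alternatives sharing prefix 'd': factor to S → d S' with S' → ε | b.
S has alternatives sharing prefix 'N': factor to S → N S'' with S'' → c | b.

S → b | d S' | N S''; A → c b | N b; N → b b | c A; S' → ε | b; S'' → c | b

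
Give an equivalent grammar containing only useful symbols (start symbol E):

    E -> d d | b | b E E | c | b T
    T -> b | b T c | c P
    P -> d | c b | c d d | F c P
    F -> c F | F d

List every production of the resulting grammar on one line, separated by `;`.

E -> d d | b | b E E | c | b T; T -> b | b T c | c P; P -> d | c b | c d d

Generating nonterminals: {E, P, T}.
Reachable from E after that: {E, P, T}.
Removed useless symbols: {F} and every production mentioning them.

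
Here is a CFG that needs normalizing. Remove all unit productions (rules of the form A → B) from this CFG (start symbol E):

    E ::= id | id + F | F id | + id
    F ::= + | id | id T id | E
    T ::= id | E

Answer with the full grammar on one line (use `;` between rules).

E ::= id | id + F | F id | + id; F ::= id | id + F | F id | + id | + | id T id; T ::= id | id + F | F id | + id

Unit pairs: F ⇒* {E}; T ⇒* {E}.
For every A with A ⇒* B via unit rules, add B's non-unit alternatives to A; then delete every rule of the form X → Y.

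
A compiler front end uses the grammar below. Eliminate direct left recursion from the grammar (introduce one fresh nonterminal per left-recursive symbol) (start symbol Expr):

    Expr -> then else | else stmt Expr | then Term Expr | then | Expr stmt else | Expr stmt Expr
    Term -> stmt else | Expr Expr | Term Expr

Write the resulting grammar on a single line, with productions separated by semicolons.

Left recursion appears on Expr, Term.
For Expr: α = {stmt else, stmt Expr}, β = {then else, else stmt Expr, then Term Expr, then}. Rewrite as Expr → β Expr1 and Expr1 → α Expr1 | ε.
For Term: α = {Expr}, β = {stmt else, Expr Expr}. Rewrite as Term → β Term1 and Term1 → α Term1 | ε.

Expr -> then else Expr1 | else stmt Expr Expr1 | then Term Expr Expr1 | then Expr1; Term -> stmt else Term1 | Expr Expr Term1; Expr1 -> stmt else Expr1 | stmt Expr Expr1 | ε; Term1 -> Expr Term1 | ε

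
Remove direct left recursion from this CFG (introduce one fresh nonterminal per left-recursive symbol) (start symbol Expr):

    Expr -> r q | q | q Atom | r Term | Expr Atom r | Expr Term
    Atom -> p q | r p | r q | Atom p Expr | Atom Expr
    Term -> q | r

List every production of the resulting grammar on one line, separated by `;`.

Expr -> r q Expr1 | q Expr1 | q Atom Expr1 | r Term Expr1; Atom -> p q Atom1 | r p Atom1 | r q Atom1; Term -> q | r; Expr1 -> Atom r Expr1 | Term Expr1 | ε; Atom1 -> p Expr Atom1 | Expr Atom1 | ε

Expr, Atom are directly left-recursive.
For Expr: α = {Atom r, Term}, β = {r q, q, q Atom, r Term}. Rewrite as Expr → β Expr1 and Expr1 → α Expr1 | ε.
For Atom: α = {p Expr, Expr}, β = {p q, r p, r q}. Rewrite as Atom → β Atom1 and Atom1 → α Atom1 | ε.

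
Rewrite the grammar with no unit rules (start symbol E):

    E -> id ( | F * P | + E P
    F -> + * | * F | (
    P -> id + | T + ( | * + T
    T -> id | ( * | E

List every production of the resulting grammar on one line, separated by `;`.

E -> id ( | F * P | + E P; F -> + * | * F | (; P -> id + | T + ( | * + T; T -> id ( | F * P | + E P | id | ( *

Unit pairs: T ⇒* {E}.
Replace each nonterminal's rules with the union of the non-unit rules of every nonterminal it unit-derives.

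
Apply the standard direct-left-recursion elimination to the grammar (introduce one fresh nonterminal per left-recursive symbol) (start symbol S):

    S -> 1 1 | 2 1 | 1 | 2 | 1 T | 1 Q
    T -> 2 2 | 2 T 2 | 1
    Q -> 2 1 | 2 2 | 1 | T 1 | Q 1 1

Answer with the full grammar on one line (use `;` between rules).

Q is directly left-recursive.
For Q: α = {1 1}, β = {2 1, 2 2, 1, T 1}. Rewrite as Q → β Q' and Q' → α Q' | ε.

S -> 1 1 | 2 1 | 1 | 2 | 1 T | 1 Q; T -> 2 2 | 2 T 2 | 1; Q -> 2 1 Q' | 2 2 Q' | 1 Q' | T 1 Q'; Q' -> 1 1 Q' | ε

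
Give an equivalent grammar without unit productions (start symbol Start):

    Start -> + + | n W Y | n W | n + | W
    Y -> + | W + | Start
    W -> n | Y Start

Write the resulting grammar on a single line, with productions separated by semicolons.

Start -> + + | n W Y | n W | n + | n | Y Start; Y -> + + | n W Y | n W | n + | n | Y Start | + | W +; W -> n | Y Start

Unit pairs: Start ⇒* {W}; Y ⇒* {Start, W}.
For every A with A ⇒* B via unit rules, add B's non-unit alternatives to A; then delete every rule of the form X → Y.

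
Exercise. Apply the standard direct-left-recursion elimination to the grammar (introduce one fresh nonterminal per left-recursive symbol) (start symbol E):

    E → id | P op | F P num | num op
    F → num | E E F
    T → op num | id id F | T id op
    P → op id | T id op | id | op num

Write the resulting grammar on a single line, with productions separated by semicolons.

E → id | P op | F P num | num op; F → num | E E F; T → op num T' | id id F T'; P → op id | T id op | id | op num; T' → id op T' | ε

Directly left-recursive nonterminal: T.
For T: α = {id op}, β = {op num, id id F}. Rewrite as T → β T' and T' → α T' | ε.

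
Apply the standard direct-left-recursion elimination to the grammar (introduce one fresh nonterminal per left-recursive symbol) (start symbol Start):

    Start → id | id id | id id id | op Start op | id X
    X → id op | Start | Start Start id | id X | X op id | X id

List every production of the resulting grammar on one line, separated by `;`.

Left recursion appears on X.
For X: α = {op id, id}, β = {id op, Start, Start Start id, id X}. Rewrite as X → β X1 and X1 → α X1 | ε.

Start → id | id id | id id id | op Start op | id X; X → id op X1 | Start X1 | Start Start id X1 | id X X1; X1 → op id X1 | id X1 | epsilon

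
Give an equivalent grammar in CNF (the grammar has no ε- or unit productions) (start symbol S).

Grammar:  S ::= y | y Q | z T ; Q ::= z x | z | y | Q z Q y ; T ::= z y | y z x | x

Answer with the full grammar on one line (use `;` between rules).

S ::= y | X1 Q | X2 T; Q ::= X2 X3 | z | y | Q Y1; T ::= X2 X1 | X1 Y3 | x; X1 ::= y; X2 ::= z; X3 ::= x; Y1 ::= X2 Y2; Y2 ::= Q X1; Y3 ::= X2 X3

Introduce a nonterminal for each terminal appearing in a rule of length ≥ 2: X1 → y, X2 → z, X3 → x.
Binarize each right-hand side of length ≥ 3 by chaining fresh nonterminals (Y1, Y2, …): affected rules were Q → Q X2 Q X1; T → X1 X2 X3.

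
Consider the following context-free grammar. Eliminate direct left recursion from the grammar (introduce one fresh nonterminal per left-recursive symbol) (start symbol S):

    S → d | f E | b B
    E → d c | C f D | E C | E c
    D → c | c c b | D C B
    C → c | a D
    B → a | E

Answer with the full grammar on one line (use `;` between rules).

S → d | f E | b B; E → d c E' | C f D E'; D → c D' | c c b D'; C → c | a D; B → a | E; E' → C E' | c E' | ε; D' → C B D' | ε

Directly left-recursive nonterminals: E, D.
For E: α = {C, c}, β = {d c, C f D}. Rewrite as E → β E' and E' → α E' | ε.
For D: α = {C B}, β = {c, c c b}. Rewrite as D → β D' and D' → α D' | ε.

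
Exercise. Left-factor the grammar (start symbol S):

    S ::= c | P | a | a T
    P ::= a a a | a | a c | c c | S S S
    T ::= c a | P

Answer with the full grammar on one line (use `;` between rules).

S has alternatives sharing prefix 'a': factor to S → a S' with S' → ε | T.
P has alternatives sharing prefix 'a': factor to P → a P' with P' → a a | ε | c.

S ::= c | P | a S'; P ::= c c | S S S | a P'; T ::= c a | P; S' ::= epsilon | T; P' ::= a a | epsilon | c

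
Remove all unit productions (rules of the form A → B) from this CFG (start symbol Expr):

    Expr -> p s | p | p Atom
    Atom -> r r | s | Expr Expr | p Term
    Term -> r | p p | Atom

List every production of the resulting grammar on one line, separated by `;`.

Unit pairs: Term ⇒* {Atom}.
Replace each nonterminal's rules with the union of the non-unit rules of every nonterminal it unit-derives.

Expr -> p s | p | p Atom; Atom -> r r | s | Expr Expr | p Term; Term -> r | p p | r r | s | Expr Expr | p Term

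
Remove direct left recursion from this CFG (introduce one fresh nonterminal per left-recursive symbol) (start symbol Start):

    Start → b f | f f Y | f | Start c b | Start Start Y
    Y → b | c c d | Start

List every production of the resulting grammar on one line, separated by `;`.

Start → b f Start1 | f f Y Start1 | f Start1; Y → b | c c d | Start; Start1 → c b Start1 | Start Y Start1 | eps

Directly left-recursive nonterminal: Start.
For Start: α = {c b, Start Y}, β = {b f, f f Y, f}. Rewrite as Start → β Start1 and Start1 → α Start1 | ε.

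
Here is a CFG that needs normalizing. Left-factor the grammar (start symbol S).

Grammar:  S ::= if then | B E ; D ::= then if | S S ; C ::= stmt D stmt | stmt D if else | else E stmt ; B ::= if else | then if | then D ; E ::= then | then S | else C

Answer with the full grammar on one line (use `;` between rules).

C has alternatives sharing prefix 'stmt D': factor to C → stmt D C' with C' → stmt | if else.
B has alternatives sharing prefix 'then': factor to B → then B' with B' → if | D.
E has alternatives sharing prefix 'then': factor to E → then E' with E' → ε | S.

S ::= if then | B E; D ::= then if | S S; C ::= else E stmt | stmt D C'; B ::= if else | then B'; E ::= else C | then E'; C' ::= stmt | if else; B' ::= if | D; E' ::= eps | S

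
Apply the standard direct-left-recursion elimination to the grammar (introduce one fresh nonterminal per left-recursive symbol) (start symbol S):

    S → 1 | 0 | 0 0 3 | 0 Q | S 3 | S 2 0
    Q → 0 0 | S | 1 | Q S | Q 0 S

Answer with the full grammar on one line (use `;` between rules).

S → 1 S' | 0 S' | 0 0 3 S' | 0 Q S'; Q → 0 0 Q' | S Q' | 1 Q'; S' → 3 S' | 2 0 S' | ε; Q' → S Q' | 0 S Q' | ε

Left recursion appears on S, Q.
For S: α = {3, 2 0}, β = {1, 0, 0 0 3, 0 Q}. Rewrite as S → β S' and S' → α S' | ε.
For Q: α = {S, 0 S}, β = {0 0, S, 1}. Rewrite as Q → β Q' and Q' → α Q' | ε.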